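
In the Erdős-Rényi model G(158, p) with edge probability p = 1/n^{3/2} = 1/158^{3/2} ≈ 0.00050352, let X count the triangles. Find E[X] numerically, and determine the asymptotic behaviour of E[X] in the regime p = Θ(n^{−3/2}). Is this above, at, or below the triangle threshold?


Number of potential triangles: C(158, 3) = 644956.
Each occurs with probability p³ ≈ (0.00050352)³ ≈ 1.2765655e-10.
By linearity: E[X] = C(158, 3)·p³ ≈ 644956 · 1.2765655e-10 ≈ 0.00008.
Since α = 3/2 > 1, p = c/n^{3/2} = o(1/n) is below the triangle threshold p ~ 1/n. Asymptotically E[X] ~ (c³/6)·n^{3(1−α)} = (1³/6)·n^{-1.5} → 0, so by Markov's inequality G has no triangles w.h.p.

E[X] ≈ 0.00008; in regime p = Θ(1/n^{3/2}) E[X] tends to 0 (below the triangle threshold p ~ 1/n).


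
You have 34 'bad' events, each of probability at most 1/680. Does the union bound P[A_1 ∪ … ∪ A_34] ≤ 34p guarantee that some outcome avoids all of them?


Union bound: P[∪_{i=1}^{34} A_i] ≤ Σ_i P[A_i] ≤ 34·p = 34·(1/680) = 1/20.
Numerically: 1/20 ≈ 0.0500000.
Is 1/20 < 1? YES.
Since P[∪ A_i] ≤ 1/20 < 1, the complement has P[∩ A_i^c] ≥ 1 − 1/20 = 19/20 > 0, so some outcome avoids every A_i.

34·p = 1/20 ≈ 0.0500000; existence CERTIFIED by the union bound.


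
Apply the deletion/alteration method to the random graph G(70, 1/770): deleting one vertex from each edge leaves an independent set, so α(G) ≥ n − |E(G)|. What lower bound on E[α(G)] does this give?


E[|E(G)|] = C(70, 2)·p = 2415 · (1/770) = 69/22.
E[α(G)] ≥ n − E[|E(G)|] = 70 − 69/22 = 1471/22.
Numerically: ≈ 66.864.
(This is only a lower bound; the true E[α(G)] may be larger.)

E[α(G)] ≥ 1471/22 ≈ 66.864.


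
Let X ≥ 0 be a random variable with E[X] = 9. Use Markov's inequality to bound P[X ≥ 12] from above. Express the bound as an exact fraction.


μ = E[X] = 9, a = 12.
Markov: P[X ≥ 12] ≤ μ/a = (9)/12 = 3/4.
Numerically: ≈ 0.75000.
(Since a = 12 > μ = 9.00000, the bound 3/4 is < 1 and informative.)

P[X ≥ 12] ≤ 3/4 ≈ 0.75000.


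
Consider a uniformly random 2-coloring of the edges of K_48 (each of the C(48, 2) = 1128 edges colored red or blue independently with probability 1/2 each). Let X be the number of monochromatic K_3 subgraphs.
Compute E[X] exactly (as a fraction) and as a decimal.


Let X = Σ_S X_S over the C(48, 3) = 17296 subsets S of size 3, where X_S = 1 if the K_3 on S is monochromatic.
For a fixed S, the K_3 on S has C(3, 2) = 3 edges. P[all 3 edges red] = (1/2)^3, and likewise for blue, so P[monochromatic] = 2·(1/2)^3 = 2^{1 − 3} = 1/4.
By linearity: E[X] = C(48, 3) · 2^{1 − 3} = 17296 · 1/4 = 4324.
Numerically: E[X] ≈ 4324.0000.

E[X] = C(48,3)·2^(1−C(3,2)) = 4324 ≈ 4324.0000.


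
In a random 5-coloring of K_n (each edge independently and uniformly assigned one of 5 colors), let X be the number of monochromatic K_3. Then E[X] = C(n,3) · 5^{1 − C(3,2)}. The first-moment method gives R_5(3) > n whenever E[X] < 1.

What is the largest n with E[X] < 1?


We need C(n, 3) · 5^{1 − 3} < 1, i.e. C(n, 3) < 5^{3 − 1} = 25.
Check values of n near the boundary:
  n = 5: C(5, 3) = 10; 10 < 25? YES
  n = 6: C(6, 3) = 20; 20 < 25? YES
  n = 7: C(7, 3) = 35; 35 < 25? NO
The largest n with C(n, 3) < 25 is n = 6 (where E[X] = 4/5 ≈ 0.8000000). Hence R_5(3) > 6, i.e. R_5(3) ≥ 7.

Largest n = 6; hence R_5(3) > 6.


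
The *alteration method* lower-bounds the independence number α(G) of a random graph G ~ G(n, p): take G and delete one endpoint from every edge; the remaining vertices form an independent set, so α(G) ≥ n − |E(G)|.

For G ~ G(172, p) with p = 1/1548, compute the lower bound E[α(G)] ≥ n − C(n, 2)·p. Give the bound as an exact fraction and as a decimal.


E[|E(G)|] = C(172, 2)·p = 14706 · (1/1548) = 19/2.
E[α(G)] ≥ n − E[|E(G)|] = 172 − 19/2 = 325/2.
Numerically: ≈ 162.50000.
(This is only a lower bound; the true E[α(G)] may be larger.)

E[α(G)] ≥ 325/2 ≈ 162.50000.


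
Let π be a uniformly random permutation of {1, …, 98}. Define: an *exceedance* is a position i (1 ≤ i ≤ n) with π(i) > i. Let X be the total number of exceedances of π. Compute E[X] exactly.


Write X = Σ_{i=1}^{98} X_i, where X_i = 1_{π(i) > i}.
For each fixed i, π(i) is uniform over {1, …, 98} (marginal of a uniform permutation), so P[π(i) > i] = (n − i)/n. Summing: Σ_{i=1}^{98} (n − i)/n = (0 + 1 + … + 97)/98 = 98(98 − 1)/(2·98) = (98 − 1)/2.
Hence E[X] = Σ_{i=1}^{98} (98 − i)/98 = 97/2 ≈ 48.500.

E[X] = 97/2 = 48.500.


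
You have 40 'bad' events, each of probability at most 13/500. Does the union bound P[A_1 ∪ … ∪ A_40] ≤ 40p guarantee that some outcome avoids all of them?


Union bound: P[∪_{i=1}^{40} A_i] ≤ Σ_i P[A_i] ≤ 40·p = 40·(13/500) = 26/25.
Numerically: 26/25 ≈ 1.0400000.
Is 26/25 < 1? NO.
Since the bound 26/25 is ≥ 1, the union bound is uninformative here; it does NOT by itself certify existence.

40·p = 26/25 ≈ 1.0400000; existence NOT certified by the union bound.


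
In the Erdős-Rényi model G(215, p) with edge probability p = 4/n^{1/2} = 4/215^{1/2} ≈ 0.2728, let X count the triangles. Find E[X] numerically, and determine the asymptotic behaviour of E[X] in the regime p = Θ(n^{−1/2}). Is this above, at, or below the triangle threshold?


Number of potential triangles: C(215, 3) = 1633355.
Each occurs with probability p³ ≈ (0.2728)³ ≈ 2.030123e-02.
By linearity: E[X] = C(215, 3)·p³ ≈ 1633355 · 2.030123e-02 ≈ 33159.1104.
Since α = 1/2 < 1, p = c/n^{1/2} ≫ 1/n is above the triangle threshold p ~ 1/n. Asymptotically E[X] ~ (c³/6)·n^{3(1−α)} = (4³/6)·n^{1.5} → ∞; triangles are abundant w.h.p.

E[X] ≈ 33159.1104; in regime p = Θ(1/n^{1/2}) E[X] diverges (above the triangle threshold p ~ 1/n).


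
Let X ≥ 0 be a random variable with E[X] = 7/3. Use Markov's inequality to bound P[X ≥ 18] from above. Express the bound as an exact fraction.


μ = E[X] = 7/3, a = 18.
Markov: P[X ≥ 18] ≤ μ/a = (7/3)/18 = 7/54.
Numerically: ≈ 0.1296.
(Since a = 18 > μ = 2.3333, the bound 7/54 is < 1 and informative.)

P[X ≥ 18] ≤ 7/54 ≈ 0.1296.


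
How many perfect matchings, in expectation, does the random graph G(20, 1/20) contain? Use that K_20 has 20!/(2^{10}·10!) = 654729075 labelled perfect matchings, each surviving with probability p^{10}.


K_20 has 20!/(2^{10}·10!) = 654729075 labelled perfect matchings.
For each such perfect matching H, let X_H = 1 if all 10 edges of H are present in G. Then P[X_H = 1] = p^{10} = (1/20)^{10} = 1/10240000000000.
By linearity: E[X] = Σ_H E[X_H] = 654729075 · p^{10} = 654729075 · 1/10240000000000 = 26189163/409600000000.
Numerically: E[X] ≈ 6.3938e-05.

E[X] = 654729075 · (1/20)^{10} = 26189163/409600000000 ≈ 6.3938e-05.


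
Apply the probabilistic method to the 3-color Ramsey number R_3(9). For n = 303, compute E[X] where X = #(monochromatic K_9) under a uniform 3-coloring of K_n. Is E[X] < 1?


E[X] = C(303, 9) · 3^{1 − 36} = 52617706925494425 · 3^{−35} = 52617706925494425/50031545098999707.
As a reduced fraction: E[X] = 17539235641831475/16677181699666569 ≈ 1.05169.
Is E[X] < 1? NO.
Since E[X] ≥ 1, the first-moment bound is inconclusive at n = 303; it does NOT by itself certify R_3(9) > 303.

E[X] = 17539235641831475/16677181699666569 ≈ 1.05169; E[X] ≥ 1; first-moment method inconclusive here.


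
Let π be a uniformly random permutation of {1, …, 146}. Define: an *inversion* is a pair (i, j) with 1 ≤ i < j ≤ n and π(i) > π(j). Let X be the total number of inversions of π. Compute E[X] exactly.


Write X = Σ X_I over the C(146, 2) = 10585 pairs i < j, with X_I the indicator of one inversion.
There are 10585 indicators.
For each fixed pair i < j, the values π(i) and π(j) are two distinct elements of {1, …, 146} in uniformly random order; by symmetry P[π(i) > π(j)] = 1/2.
By linearity: E[X] = 10585 · (1/2) = C(146, 2) · (1/2) = 10585/2 = 10585/2 ≈ 5292.500000.

E[X] = 10585/2 = 5292.500000.


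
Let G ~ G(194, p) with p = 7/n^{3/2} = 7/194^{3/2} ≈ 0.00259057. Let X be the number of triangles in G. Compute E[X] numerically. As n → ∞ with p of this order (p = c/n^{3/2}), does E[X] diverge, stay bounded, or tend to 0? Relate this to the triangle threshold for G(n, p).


Number of potential triangles: C(194, 3) = 1198144.
Each occurs with probability p³ ≈ (0.00259057)³ ≈ 1.73854660e-08.
By linearity: E[X] = C(194, 3)·p³ ≈ 1198144 · 1.73854660e-08 ≈ 0.020830.
Since α = 3/2 > 1, p = c/n^{3/2} = o(1/n) is below the triangle threshold p ~ 1/n. Asymptotically E[X] ~ (c³/6)·n^{3(1−α)} = (7³/6)·n^{-1.5} → 0, so by Markov's inequality G has no triangles w.h.p.

E[X] ≈ 0.020830; in regime p = Θ(1/n^{3/2}) E[X] tends to 0 (below the triangle threshold p ~ 1/n).


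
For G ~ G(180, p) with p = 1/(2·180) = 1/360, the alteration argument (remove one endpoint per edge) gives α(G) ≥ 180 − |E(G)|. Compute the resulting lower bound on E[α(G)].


E[|E(G)|] = C(180, 2)·p = 16110 · (1/360) = 179/4.
E[α(G)] ≥ n − E[|E(G)|] = 180 − 179/4 = 541/4.
Numerically: ≈ 135.250000.
(This is only a lower bound; the true E[α(G)] may be larger.)

E[α(G)] ≥ 541/4 ≈ 135.250000.


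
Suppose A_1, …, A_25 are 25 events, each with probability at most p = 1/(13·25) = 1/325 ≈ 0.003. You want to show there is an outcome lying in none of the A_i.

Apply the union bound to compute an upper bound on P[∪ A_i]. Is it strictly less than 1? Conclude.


Union bound: P[∪_{i=1}^{25} A_i] ≤ Σ_i P[A_i] ≤ 25·p = 25·(1/325) = 1/13.
Numerically: 1/13 ≈ 0.077.
Is 1/13 < 1? YES.
Since P[∪ A_i] ≤ 1/13 < 1, the complement has P[∩ A_i^c] ≥ 1 − 1/13 = 12/13 > 0, so some outcome avoids every A_i.

25·p = 1/13 ≈ 0.077; existence CERTIFIED by the union bound.


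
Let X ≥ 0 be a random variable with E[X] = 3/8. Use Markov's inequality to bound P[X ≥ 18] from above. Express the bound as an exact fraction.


μ = E[X] = 3/8, a = 18.
Markov: P[X ≥ 18] ≤ μ/a = (3/8)/18 = 1/48.
Numerically: ≈ 0.0208.
(Since a = 18 > μ = 0.3750, the bound 1/48 is < 1 and informative.)

P[X ≥ 18] ≤ 1/48 ≈ 0.0208.


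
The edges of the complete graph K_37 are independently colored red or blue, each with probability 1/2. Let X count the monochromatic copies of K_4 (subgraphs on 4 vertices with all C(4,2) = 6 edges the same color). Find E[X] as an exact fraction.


Let X = Σ_S X_S over the C(37, 4) = 66045 subsets S of size 4, where X_S = 1 if the K_4 on S is monochromatic.
For a fixed S, the K_4 on S has C(4, 2) = 6 edges. P[all 6 edges red] = (1/2)^6, and likewise for blue, so P[monochromatic] = 2·(1/2)^6 = 2^{1 − 6} = 1/32.
By linearity of expectation: E[X] = C(37, 4) · 2^{1 − 6} = 66045 · 1/32 = 66045/32.
Numerically: E[X] ≈ 2063.906250.

E[X] = C(37,4)·2^(1−C(4,2)) = 66045/32 ≈ 2063.906250.


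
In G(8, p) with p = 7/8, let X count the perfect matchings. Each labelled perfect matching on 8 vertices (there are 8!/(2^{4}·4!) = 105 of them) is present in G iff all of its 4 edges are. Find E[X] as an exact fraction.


K_8 has 8!/(2^{4}·4!) = 105 labelled perfect matchings.
For each such perfect matching H, let X_H = 1 if all 4 edges of H are present in G. Then P[X_H = 1] = p^{4} = (7/8)^{4} = 2401/4096.
By linearity of expectation: E[X] = Σ_H E[X_H] = 105 · p^{4} = 105 · 2401/4096 = 252105/4096.
Numerically: E[X] ≈ 61.5.

E[X] = 105 · (7/8)^{4} = 252105/4096 ≈ 61.5.


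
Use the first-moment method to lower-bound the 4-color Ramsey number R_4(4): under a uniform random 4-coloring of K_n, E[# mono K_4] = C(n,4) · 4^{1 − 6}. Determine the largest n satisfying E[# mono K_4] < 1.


We need C(n, 4) · 4^{1 − 6} < 1, i.e. C(n, 4) < 4^{6 − 1} = 1024.
Check values of n near the boundary:
  n = 13: C(13, 4) = 715; 715 < 1024? YES
  n = 14: C(14, 4) = 1001; 1001 < 1024? YES
  n = 15: C(15, 4) = 1365; 1365 < 1024? NO
  n = 16: C(16, 4) = 1820; 1820 < 1024? NO
The largest n with C(n, 4) < 1024 is n = 14 (where E[X] = 1001/1024 ≈ 0.9775391). Hence R_4(4) > 14, i.e. R_4(4) ≥ 15.

Largest n = 14; hence R_4(4) > 14.


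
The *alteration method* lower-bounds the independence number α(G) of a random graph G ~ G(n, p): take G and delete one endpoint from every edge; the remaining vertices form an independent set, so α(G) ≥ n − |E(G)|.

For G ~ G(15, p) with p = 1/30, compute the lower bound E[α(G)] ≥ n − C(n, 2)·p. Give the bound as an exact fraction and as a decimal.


E[|E(G)|] = C(15, 2)·p = 105 · (1/30) = 7/2.
E[α(G)] ≥ n − E[|E(G)|] = 15 − 7/2 = 23/2.
Numerically: ≈ 11.500000.
(This is only a lower bound; the true E[α(G)] may be larger.)

E[α(G)] ≥ 23/2 ≈ 11.500000.


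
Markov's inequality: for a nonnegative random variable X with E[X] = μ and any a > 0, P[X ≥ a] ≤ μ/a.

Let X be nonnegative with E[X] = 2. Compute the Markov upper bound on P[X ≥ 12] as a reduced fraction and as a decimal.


μ = E[X] = 2, a = 12.
Markov: P[X ≥ 12] ≤ μ/a = (2)/12 = 1/6.
Numerically: ≈ 0.16667.
(Since a = 12 > μ = 2.00000, the bound 1/6 is < 1 and informative.)

P[X ≥ 12] ≤ 1/6 ≈ 0.16667.


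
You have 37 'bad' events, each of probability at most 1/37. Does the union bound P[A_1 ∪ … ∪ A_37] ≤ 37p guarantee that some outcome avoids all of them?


Union bound: P[∪_{i=1}^{37} A_i] ≤ Σ_i P[A_i] ≤ 37·p = 37·(1/37) = 1.
Numerically: 1 ≈ 1.0000000.
Is 1 < 1? NO.
Since the bound 1 is ≥ 1, the union bound is uninformative here; it does NOT by itself certify existence.

37·p = 1 ≈ 1.0000000; existence NOT certified by the union bound.


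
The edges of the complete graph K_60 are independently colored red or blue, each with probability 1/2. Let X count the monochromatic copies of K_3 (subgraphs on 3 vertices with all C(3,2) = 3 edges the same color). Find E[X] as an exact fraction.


Let X = Σ_S X_S over the C(60, 3) = 34220 subsets S of size 3, where X_S = 1 if the K_3 on S is monochromatic.
For a fixed S, the K_3 on S has C(3, 2) = 3 edges. P[all 3 edges red] = (1/2)^3, and likewise for blue, so P[monochromatic] = 2·(1/2)^3 = 2^{1 − 3} = 1/4.
By linearity of expectation: E[X] = C(60, 3) · 2^{1 − 3} = 34220 · 1/4 = 8555.
Numerically: E[X] ≈ 8555.000000.

E[X] = C(60,3)·2^(1−C(3,2)) = 8555 ≈ 8555.000000.


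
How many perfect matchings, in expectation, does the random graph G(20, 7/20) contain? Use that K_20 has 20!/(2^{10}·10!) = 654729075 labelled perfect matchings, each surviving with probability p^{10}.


K_20 has 20!/(2^{10}·10!) = 654729075 labelled perfect matchings.
For each such perfect matching H, let X_H = 1 if all 10 edges of H are present in G. Then P[X_H = 1] = p^{10} = (7/20)^{10} = 282475249/10240000000000.
Summing the indicators: E[X] = Σ_H E[X_H] = 654729075 · p^{10} = 654729075 · 282475249/10240000000000 = 7397790339526587/409600000000.
Numerically: E[X] ≈ 1.806e+04.

E[X] = 654729075 · (7/20)^{10} = 7397790339526587/409600000000 ≈ 1.806e+04.


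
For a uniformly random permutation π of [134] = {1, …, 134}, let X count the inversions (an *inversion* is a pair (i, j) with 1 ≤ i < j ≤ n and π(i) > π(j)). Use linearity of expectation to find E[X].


Write X = Σ X_I over the C(134, 2) = 8911 pairs i < j, with X_I the indicator of one inversion.
There are 8911 indicators.
For each fixed pair i < j, the values π(i) and π(j) are two distinct elements of {1, …, 134} in uniformly random order; by symmetry P[π(i) > π(j)] = 1/2.
By linearity: E[X] = 8911 · (1/2) = C(134, 2) · (1/2) = 8911/2 = 8911/2 ≈ 4455.500000.

E[X] = 8911/2 = 4455.500000.


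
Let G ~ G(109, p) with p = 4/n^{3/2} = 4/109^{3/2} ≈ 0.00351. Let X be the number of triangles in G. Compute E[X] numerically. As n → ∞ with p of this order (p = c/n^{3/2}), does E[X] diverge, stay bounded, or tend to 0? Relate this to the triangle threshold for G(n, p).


Number of potential triangles: C(109, 3) = 209934.
Each occurs with probability p³ ≈ (0.00351)³ ≈ 4.34271e-08.
By linearity: E[X] = C(109, 3)·p³ ≈ 209934 · 4.34271e-08 ≈ 0.009.
Since α = 3/2 > 1, p = c/n^{3/2} = o(1/n) is below the triangle threshold p ~ 1/n. Asymptotically E[X] ~ (c³/6)·n^{3(1−α)} = (4³/6)·n^{-1.5} → 0, so by Markov's inequality G has no triangles w.h.p.

E[X] ≈ 0.009; in regime p = Θ(1/n^{3/2}) E[X] tends to 0 (below the triangle threshold p ~ 1/n).


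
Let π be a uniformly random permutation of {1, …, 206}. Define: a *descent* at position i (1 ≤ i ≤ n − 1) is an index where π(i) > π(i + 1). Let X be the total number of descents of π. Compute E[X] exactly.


Write X = Σ X_I over i = 1, …, 205, with X_I the indicator of one descent.
There are 205 indicators.
For each fixed i, the pair (π(i), π(i+1)) is a uniformly random ordered pair of distinct values from {1, …, 206}; by symmetry P[π(i) > π(i+1)] = 1/2.
By linearity: E[X] = 205 · (1/2) = (206 − 1) · (1/2) = 205/2 ≈ 102.500.

E[X] = 205/2 = 102.500.


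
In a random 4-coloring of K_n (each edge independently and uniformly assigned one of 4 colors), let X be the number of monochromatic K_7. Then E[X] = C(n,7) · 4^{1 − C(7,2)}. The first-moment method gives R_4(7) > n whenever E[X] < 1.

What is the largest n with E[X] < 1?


We need C(n, 7) · 4^{1 − 21} < 1, i.e. C(n, 7) < 4^{21 − 1} = 1099511627776.
Check values of n near the boundary:
  n = 179: C(179, 7) = 1037437234460; 1037437234460 < 1099511627776? YES
  n = 180: C(180, 7) = 1079414463600; 1079414463600 < 1099511627776? YES
  n = 181: C(181, 7) = 1122839183400; 1122839183400 < 1099511627776? NO
  n = 182: C(182, 7) = 1167752750736; 1167752750736 < 1099511627776? NO
The largest n with C(n, 7) < 1099511627776 is n = 180 (where E[X] = 67463403975/68719476736 ≈ 0.9817217). Hence R_4(7) > 180, i.e. R_4(7) ≥ 181.

Largest n = 180; hence R_4(7) > 180.


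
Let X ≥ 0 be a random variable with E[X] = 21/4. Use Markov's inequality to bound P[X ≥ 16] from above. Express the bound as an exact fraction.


μ = E[X] = 21/4, a = 16.
Markov: P[X ≥ 16] ≤ μ/a = (21/4)/16 = 21/64.
Numerically: ≈ 0.328.
(Since a = 16 > μ = 5.250, the bound 21/64 is < 1 and informative.)

P[X ≥ 16] ≤ 21/64 ≈ 0.328.


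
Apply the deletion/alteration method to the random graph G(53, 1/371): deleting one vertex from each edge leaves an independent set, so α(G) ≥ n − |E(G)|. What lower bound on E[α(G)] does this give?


E[|E(G)|] = C(53, 2)·p = 1378 · (1/371) = 26/7.
E[α(G)] ≥ n − E[|E(G)|] = 53 − 26/7 = 345/7.
Numerically: ≈ 49.2857.
(This is only a lower bound; the true E[α(G)] may be larger.)

E[α(G)] ≥ 345/7 ≈ 49.2857.


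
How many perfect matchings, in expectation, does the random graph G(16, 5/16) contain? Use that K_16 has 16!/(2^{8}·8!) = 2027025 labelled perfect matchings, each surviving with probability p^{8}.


K_16 has 16!/(2^{8}·8!) = 2027025 labelled perfect matchings.
For each such perfect matching H, let X_H = 1 if all 8 edges of H are present in G. Then P[X_H = 1] = p^{8} = (5/16)^{8} = 390625/4294967296.
By linearity of expectation: E[X] = Σ_H E[X_H] = 2027025 · p^{8} = 2027025 · 390625/4294967296 = 791806640625/4294967296.
Numerically: E[X] ≈ 184.

E[X] = 2027025 · (5/16)^{8} = 791806640625/4294967296 ≈ 184.


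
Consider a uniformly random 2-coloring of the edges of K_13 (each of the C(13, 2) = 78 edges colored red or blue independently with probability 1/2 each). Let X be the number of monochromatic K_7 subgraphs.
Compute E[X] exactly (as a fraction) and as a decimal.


Let X = Σ_S X_S over the C(13, 7) = 1716 subsets S of size 7, where X_S = 1 if the K_7 on S is monochromatic.
For a fixed S, the K_7 on S has C(7, 2) = 21 edges. P[all 21 edges red] = (1/2)^21, and likewise for blue, so P[monochromatic] = 2·(1/2)^21 = 2^{1 − 21} = 1/1048576.
By linearity: E[X] = C(13, 7) · 2^{1 − 21} = 1716 · 1/1048576 = 429/262144.
Numerically: E[X] ≈ 0.002.

E[X] = C(13,7)·2^(1−C(7,2)) = 429/262144 ≈ 0.002.


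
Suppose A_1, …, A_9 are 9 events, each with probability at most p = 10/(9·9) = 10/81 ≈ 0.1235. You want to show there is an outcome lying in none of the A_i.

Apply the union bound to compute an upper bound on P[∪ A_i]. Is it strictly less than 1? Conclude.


Union bound: P[∪_{i=1}^{9} A_i] ≤ Σ_i P[A_i] ≤ 9·p = 9·(10/81) = 10/9.
Numerically: 10/9 ≈ 1.1111.
Is 10/9 < 1? NO.
Since the bound 10/9 is ≥ 1, the union bound is uninformative here; it does NOT by itself certify existence.

9·p = 10/9 ≈ 1.1111; existence NOT certified by the union bound.


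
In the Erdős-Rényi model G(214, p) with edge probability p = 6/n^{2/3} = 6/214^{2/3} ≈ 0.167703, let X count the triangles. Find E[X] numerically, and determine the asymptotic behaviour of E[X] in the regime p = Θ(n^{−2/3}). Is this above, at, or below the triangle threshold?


Number of potential triangles: C(214, 3) = 1610564.
Each occurs with probability p³ ≈ (0.167703)³ ≈ 4.71656913e-03.
By linearity: E[X] = C(214, 3)·p³ ≈ 1610564 · 4.71656913e-03 ≈ 7596.336449.
Since α = 2/3 < 1, p = c/n^{2/3} ≫ 1/n is above the triangle threshold p ~ 1/n. Asymptotically E[X] ~ (c³/6)·n^{3(1−α)} = (6³/6)·n^{1} → ∞; triangles are abundant w.h.p.

E[X] ≈ 7596.336449; in regime p = Θ(1/n^{2/3}) E[X] diverges (above the triangle threshold p ~ 1/n).


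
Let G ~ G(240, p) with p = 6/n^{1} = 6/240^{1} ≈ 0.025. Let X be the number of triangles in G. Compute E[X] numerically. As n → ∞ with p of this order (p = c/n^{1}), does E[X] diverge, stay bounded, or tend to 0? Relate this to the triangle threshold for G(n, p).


Number of potential triangles: C(240, 3) = 2275280.
Each occurs with probability p³ ≈ (0.025)³ ≈ 1.56250e-05.
By linearity: E[X] = C(240, 3)·p³ ≈ 2275280 · 1.56250e-05 ≈ 35.551.
Here α = 1, so p = 6/n is exactly at the triangle threshold p ~ 1/n. Asymptotically E[X] → c³/6 = 6³/6 = 36 ≈ 36.000, a bounded constant. In this regime the triangle count is asymptotically Poisson(c³/6).

E[X] ≈ 35.551; in regime p = Θ(1/n^{1}) E[X] stays bounded (at the triangle threshold p ~ 1/n).


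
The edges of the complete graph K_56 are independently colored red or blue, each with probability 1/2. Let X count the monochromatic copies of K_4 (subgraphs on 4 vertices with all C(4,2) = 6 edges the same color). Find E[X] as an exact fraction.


Let X = Σ_S X_S over the C(56, 4) = 367290 subsets S of size 4, where X_S = 1 if the K_4 on S is monochromatic.
For a fixed S, the K_4 on S has C(4, 2) = 6 edges. P[all 6 edges red] = (1/2)^6, and likewise for blue, so P[monochromatic] = 2·(1/2)^6 = 2^{1 − 6} = 1/32.
By linearity: E[X] = C(56, 4) · 2^{1 − 6} = 367290 · 1/32 = 183645/16.
Numerically: E[X] ≈ 11477.812500.

E[X] = C(56,4)·2^(1−C(4,2)) = 183645/16 ≈ 11477.812500.


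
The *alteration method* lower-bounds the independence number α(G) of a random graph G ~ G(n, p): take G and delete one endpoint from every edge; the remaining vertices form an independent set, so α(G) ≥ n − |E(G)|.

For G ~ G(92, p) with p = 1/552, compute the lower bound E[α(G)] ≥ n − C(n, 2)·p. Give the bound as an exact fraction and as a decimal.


E[|E(G)|] = C(92, 2)·p = 4186 · (1/552) = 91/12.
E[α(G)] ≥ n − E[|E(G)|] = 92 − 91/12 = 1013/12.
Numerically: ≈ 84.4167.
(This is only a lower bound; the true E[α(G)] may be larger.)

E[α(G)] ≥ 1013/12 ≈ 84.4167.


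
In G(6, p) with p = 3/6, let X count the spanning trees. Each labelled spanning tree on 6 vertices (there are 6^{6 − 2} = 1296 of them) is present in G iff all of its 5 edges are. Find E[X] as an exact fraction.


K_6 has 6^{6 − 2} = 1296 labelled spanning trees.
For each such spanning tree H, let X_H = 1 if all 5 edges of H are present in G. Then P[X_H = 1] = p^{5} = (1/2)^{5} = 1/32.
By linearity: E[X] = Σ_H E[X_H] = 1296 · p^{5} = 1296 · 1/32 = 81/2.
Numerically: E[X] ≈ 40.5.

E[X] = 1296 · (1/2)^{5} = 81/2 ≈ 40.5.


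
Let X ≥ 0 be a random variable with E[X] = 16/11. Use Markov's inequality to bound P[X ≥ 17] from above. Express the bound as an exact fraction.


μ = E[X] = 16/11, a = 17.
Markov: P[X ≥ 17] ≤ μ/a = (16/11)/17 = 16/187.
Numerically: ≈ 0.085561.
(Since a = 17 > μ = 1.454545, the bound 16/187 is < 1 and informative.)

P[X ≥ 17] ≤ 16/187 ≈ 0.085561.


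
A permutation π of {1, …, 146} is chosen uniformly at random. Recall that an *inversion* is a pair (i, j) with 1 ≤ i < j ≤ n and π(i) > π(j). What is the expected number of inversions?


Write X = Σ X_I over the C(146, 2) = 10585 pairs i < j, with X_I the indicator of one inversion.
There are 10585 indicators.
For each fixed pair i < j, the values π(i) and π(j) are two distinct elements of {1, …, 146} in uniformly random order; by symmetry P[π(i) > π(j)] = 1/2.
By linearity: E[X] = 10585 · (1/2) = C(146, 2) · (1/2) = 10585/2 = 10585/2 ≈ 5292.500000.

E[X] = 10585/2 = 5292.500000.


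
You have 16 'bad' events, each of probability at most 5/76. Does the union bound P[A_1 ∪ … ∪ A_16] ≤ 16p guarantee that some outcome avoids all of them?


Union bound: P[∪_{i=1}^{16} A_i] ≤ Σ_i P[A_i] ≤ 16·p = 16·(5/76) = 20/19.
Numerically: 20/19 ≈ 1.0526316.
Is 20/19 < 1? NO.
Since the bound 20/19 is ≥ 1, the union bound is uninformative here; it does NOT by itself certify existence.

16·p = 20/19 ≈ 1.0526316; existence NOT certified by the union bound.


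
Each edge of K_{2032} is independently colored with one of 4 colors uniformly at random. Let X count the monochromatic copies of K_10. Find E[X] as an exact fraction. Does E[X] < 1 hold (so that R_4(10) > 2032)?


E[X] = C(2032, 10) · 4^{1 − 45} = 323475384642158147171212440 · 4^{−44} = 323475384642158147171212440/309485009821345068724781056.
As a reduced fraction: E[X] = 40434423080269768396401555/38685626227668133590597632 ≈ 1.04521.
Is E[X] < 1? NO.
Since E[X] ≥ 1, the first-moment bound is inconclusive at n = 2032; it does NOT by itself certify R_4(10) > 2032.

E[X] = 40434423080269768396401555/38685626227668133590597632 ≈ 1.04521; E[X] ≥ 1; first-moment method inconclusive here.


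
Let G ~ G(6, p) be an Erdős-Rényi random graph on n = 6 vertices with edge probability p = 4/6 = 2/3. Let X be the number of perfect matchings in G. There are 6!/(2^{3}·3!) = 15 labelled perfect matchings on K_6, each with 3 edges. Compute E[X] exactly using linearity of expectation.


K_6 has 6!/(2^{3}·3!) = 15 labelled perfect matchings.
For each such perfect matching H, let X_H = 1 if all 3 edges of H are present in G. Then P[X_H = 1] = p^{3} = (2/3)^{3} = 8/27.
By linearity of expectation: E[X] = Σ_H E[X_H] = 15 · p^{3} = 15 · 8/27 = 40/9.
Numerically: E[X] ≈ 4.444.

E[X] = 15 · (2/3)^{3} = 40/9 ≈ 4.444.


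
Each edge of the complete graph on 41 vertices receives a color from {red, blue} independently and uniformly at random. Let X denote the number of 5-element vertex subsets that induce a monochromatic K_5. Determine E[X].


Let X = Σ_S X_S over the C(41, 5) = 749398 subsets S of size 5, where X_S = 1 if the K_5 on S is monochromatic.
For a fixed S, the K_5 on S has C(5, 2) = 10 edges. P[all 10 edges red] = (1/2)^10, and likewise for blue, so P[monochromatic] = 2·(1/2)^10 = 2^{1 − 10} = 1/512.
By linearity of expectation: E[X] = C(41, 5) · 2^{1 − 10} = 749398 · 1/512 = 374699/256.
Numerically: E[X] ≈ 1463.6680.

E[X] = C(41,5)·2^(1−C(5,2)) = 374699/256 ≈ 1463.6680.


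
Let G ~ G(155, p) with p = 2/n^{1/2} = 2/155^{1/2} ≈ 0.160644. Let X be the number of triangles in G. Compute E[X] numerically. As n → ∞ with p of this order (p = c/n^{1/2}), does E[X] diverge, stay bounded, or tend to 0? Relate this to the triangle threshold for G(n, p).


Number of potential triangles: C(155, 3) = 608685.
Each occurs with probability p³ ≈ (0.160644)³ ≈ 4.14564815e-03.
By linearity: E[X] = C(155, 3)·p³ ≈ 608685 · 4.14564815e-03 ≈ 2523.393844.
Since α = 1/2 < 1, p = c/n^{1/2} ≫ 1/n is above the triangle threshold p ~ 1/n. Asymptotically E[X] ~ (c³/6)·n^{3(1−α)} = (2³/6)·n^{1.5} → ∞; triangles are abundant w.h.p.

E[X] ≈ 2523.393844; in regime p = Θ(1/n^{1/2}) E[X] diverges (above the triangle threshold p ~ 1/n).


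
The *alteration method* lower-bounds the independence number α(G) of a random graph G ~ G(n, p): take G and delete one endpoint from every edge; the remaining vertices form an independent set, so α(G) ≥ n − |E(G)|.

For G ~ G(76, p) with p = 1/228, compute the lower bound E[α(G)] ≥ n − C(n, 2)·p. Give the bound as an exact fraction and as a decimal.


E[|E(G)|] = C(76, 2)·p = 2850 · (1/228) = 25/2.
E[α(G)] ≥ n − E[|E(G)|] = 76 − 25/2 = 127/2.
Numerically: ≈ 63.50000.
(This is only a lower bound; the true E[α(G)] may be larger.)

E[α(G)] ≥ 127/2 ≈ 63.50000.


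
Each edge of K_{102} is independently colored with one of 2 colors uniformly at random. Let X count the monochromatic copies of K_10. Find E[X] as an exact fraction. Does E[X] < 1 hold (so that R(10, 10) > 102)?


E[X] = C(102, 10) · 2^{1 − 45} = 21300860967540 · 2^{−44} = 21300860967540/17592186044416.
As a reduced fraction: E[X] = 5325215241885/4398046511104 ≈ 1.2108.
Is E[X] < 1? NO.
Since E[X] ≥ 1, the first-moment bound is inconclusive at n = 102; it does NOT by itself certify R(10, 10) > 102.

E[X] = 5325215241885/4398046511104 ≈ 1.2108; E[X] ≥ 1; first-moment method inconclusive here.


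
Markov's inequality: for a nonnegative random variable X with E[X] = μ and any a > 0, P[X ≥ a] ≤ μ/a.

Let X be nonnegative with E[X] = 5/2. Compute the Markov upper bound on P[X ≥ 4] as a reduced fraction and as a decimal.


μ = E[X] = 5/2, a = 4.
Markov: P[X ≥ 4] ≤ μ/a = (5/2)/4 = 5/8.
Numerically: ≈ 0.62500.
(Since a = 4 > μ = 2.50000, the bound 5/8 is < 1 and informative.)

P[X ≥ 4] ≤ 5/8 ≈ 0.62500.


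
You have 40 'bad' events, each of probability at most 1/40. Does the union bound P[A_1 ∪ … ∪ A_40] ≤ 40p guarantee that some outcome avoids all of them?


Union bound: P[∪_{i=1}^{40} A_i] ≤ Σ_i P[A_i] ≤ 40·p = 40·(1/40) = 1.
Numerically: 1 ≈ 1.0000.
Is 1 < 1? NO.
Since the bound 1 is ≥ 1, the union bound is uninformative here; it does NOT by itself certify existence.

40·p = 1 ≈ 1.0000; existence NOT certified by the union bound.


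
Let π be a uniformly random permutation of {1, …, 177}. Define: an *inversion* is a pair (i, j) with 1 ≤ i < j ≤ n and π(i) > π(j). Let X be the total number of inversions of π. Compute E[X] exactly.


Write X = Σ X_I over the C(177, 2) = 15576 pairs i < j, with X_I the indicator of one inversion.
There are 15576 indicators.
For each fixed pair i < j, the values π(i) and π(j) are two distinct elements of {1, …, 177} in uniformly random order; by symmetry P[π(i) > π(j)] = 1/2.
By linearity: E[X] = 15576 · (1/2) = C(177, 2) · (1/2) = 15576/2 = 7788 ≈ 7788.000.

E[X] = 7788 = 7788.000.


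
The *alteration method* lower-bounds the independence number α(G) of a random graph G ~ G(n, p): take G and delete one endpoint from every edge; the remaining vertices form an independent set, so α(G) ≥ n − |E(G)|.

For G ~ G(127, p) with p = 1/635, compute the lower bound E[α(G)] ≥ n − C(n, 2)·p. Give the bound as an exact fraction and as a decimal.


E[|E(G)|] = C(127, 2)·p = 8001 · (1/635) = 63/5.
E[α(G)] ≥ n − E[|E(G)|] = 127 − 63/5 = 572/5.
Numerically: ≈ 114.4000.
(This is only a lower bound; the true E[α(G)] may be larger.)

E[α(G)] ≥ 572/5 ≈ 114.4000.


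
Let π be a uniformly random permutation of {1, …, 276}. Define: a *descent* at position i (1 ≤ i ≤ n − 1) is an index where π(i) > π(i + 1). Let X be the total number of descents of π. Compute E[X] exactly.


Write X = Σ X_I over i = 1, …, 275, with X_I the indicator of one descent.
There are 275 indicators.
For each fixed i, the pair (π(i), π(i+1)) is a uniformly random ordered pair of distinct values from {1, …, 276}; by symmetry P[π(i) > π(i+1)] = 1/2.
By linearity: E[X] = 275 · (1/2) = (276 − 1) · (1/2) = 275/2 ≈ 137.500.

E[X] = 275/2 = 137.500.


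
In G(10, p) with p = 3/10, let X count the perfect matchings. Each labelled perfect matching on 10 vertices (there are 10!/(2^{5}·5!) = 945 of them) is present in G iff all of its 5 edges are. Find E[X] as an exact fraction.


K_10 has 10!/(2^{5}·5!) = 945 labelled perfect matchings.
For each such perfect matching H, let X_H = 1 if all 5 edges of H are present in G. Then P[X_H = 1] = p^{5} = (3/10)^{5} = 243/100000.
Summing the indicators: E[X] = Σ_H E[X_H] = 945 · p^{5} = 945 · 243/100000 = 45927/20000.
Numerically: E[X] ≈ 2.296.

E[X] = 945 · (3/10)^{5} = 45927/20000 ≈ 2.296.


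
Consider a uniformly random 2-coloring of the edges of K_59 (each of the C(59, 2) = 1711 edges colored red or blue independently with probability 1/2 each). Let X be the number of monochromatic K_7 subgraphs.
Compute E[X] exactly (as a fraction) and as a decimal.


Let X = Σ_S X_S over the C(59, 7) = 341149446 subsets S of size 7, where X_S = 1 if the K_7 on S is monochromatic.
For a fixed S, the K_7 on S has C(7, 2) = 21 edges. P[all 21 edges red] = (1/2)^21, and likewise for blue, so P[monochromatic] = 2·(1/2)^21 = 2^{1 − 21} = 1/1048576.
By linearity: E[X] = C(59, 7) · 2^{1 − 21} = 341149446 · 1/1048576 = 170574723/524288.
Numerically: E[X] ≈ 325.345465.

E[X] = C(59,7)·2^(1−C(7,2)) = 170574723/524288 ≈ 325.345465.


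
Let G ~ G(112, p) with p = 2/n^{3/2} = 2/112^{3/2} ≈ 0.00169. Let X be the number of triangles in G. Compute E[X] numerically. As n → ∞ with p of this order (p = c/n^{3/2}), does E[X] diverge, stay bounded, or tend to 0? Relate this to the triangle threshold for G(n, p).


Number of potential triangles: C(112, 3) = 227920.
Each occurs with probability p³ ≈ (0.00169)³ ≈ 4.80407e-09.
By linearity: E[X] = C(112, 3)·p³ ≈ 227920 · 4.80407e-09 ≈ 0.001.
Since α = 3/2 > 1, p = c/n^{3/2} = o(1/n) is below the triangle threshold p ~ 1/n. Asymptotically E[X] ~ (c³/6)·n^{3(1−α)} = (2³/6)·n^{-1.5} → 0, so by Markov's inequality G has no triangles w.h.p.

E[X] ≈ 0.001; in regime p = Θ(1/n^{3/2}) E[X] tends to 0 (below the triangle threshold p ~ 1/n).


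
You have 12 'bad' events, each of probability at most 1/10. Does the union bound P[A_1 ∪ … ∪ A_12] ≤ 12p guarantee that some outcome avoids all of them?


Union bound: P[∪_{i=1}^{12} A_i] ≤ Σ_i P[A_i] ≤ 12·p = 12·(1/10) = 6/5.
Numerically: 6/5 ≈ 1.200.
Is 6/5 < 1? NO.
Since the bound 6/5 is ≥ 1, the union bound is uninformative here; it does NOT by itself certify existence.

12·p = 6/5 ≈ 1.200; existence NOT certified by the union bound.


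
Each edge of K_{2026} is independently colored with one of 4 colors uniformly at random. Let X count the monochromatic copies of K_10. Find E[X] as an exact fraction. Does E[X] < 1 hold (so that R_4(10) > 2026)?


E[X] = C(2026, 10) · 4^{1 − 45} = 314029205130126398094885285 · 4^{−44} = 314029205130126398094885285/309485009821345068724781056.
As a reduced fraction: E[X] = 314029205130126398094885285/309485009821345068724781056 ≈ 1.01468.
Is E[X] < 1? NO.
Since E[X] ≥ 1, the first-moment bound is inconclusive at n = 2026; it does NOT by itself certify R_4(10) > 2026.

E[X] = 314029205130126398094885285/309485009821345068724781056 ≈ 1.01468; E[X] ≥ 1; first-moment method inconclusive here.


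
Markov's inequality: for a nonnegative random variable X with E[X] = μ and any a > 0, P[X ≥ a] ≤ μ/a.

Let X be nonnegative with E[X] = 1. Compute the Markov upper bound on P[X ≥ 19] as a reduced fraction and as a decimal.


μ = E[X] = 1, a = 19.
Markov: P[X ≥ 19] ≤ μ/a = (1)/19 = 1/19.
Numerically: ≈ 0.052632.
(Since a = 19 > μ = 1.000000, the bound 1/19 is < 1 and informative.)

P[X ≥ 19] ≤ 1/19 ≈ 0.052632.


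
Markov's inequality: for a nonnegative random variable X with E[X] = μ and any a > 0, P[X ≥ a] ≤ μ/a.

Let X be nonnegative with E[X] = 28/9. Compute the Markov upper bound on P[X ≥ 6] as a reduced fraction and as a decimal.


μ = E[X] = 28/9, a = 6.
Markov: P[X ≥ 6] ≤ μ/a = (28/9)/6 = 14/27.
Numerically: ≈ 0.519.
(Since a = 6 > μ = 3.111, the bound 14/27 is < 1 and informative.)

P[X ≥ 6] ≤ 14/27 ≈ 0.519.


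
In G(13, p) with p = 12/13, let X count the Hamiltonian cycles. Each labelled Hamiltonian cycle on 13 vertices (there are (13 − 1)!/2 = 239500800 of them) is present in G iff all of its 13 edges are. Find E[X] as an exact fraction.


K_13 has (13 − 1)!/2 = 239500800 labelled Hamiltonian cycles.
For each such Hamiltonian cycle H, let X_H = 1 if all 13 edges of H are present in G. Then P[X_H = 1] = p^{13} = (12/13)^{13} = 106993205379072/302875106592253.
By linearity: E[X] = Σ_H E[X_H] = 239500800 · p^{13} = 239500800 · 106993205379072/302875106592253 = 25624958282852047257600/302875106592253.
Numerically: E[X] ≈ 8.461e+07.

E[X] = 239500800 · (12/13)^{13} = 25624958282852047257600/302875106592253 ≈ 8.461e+07.


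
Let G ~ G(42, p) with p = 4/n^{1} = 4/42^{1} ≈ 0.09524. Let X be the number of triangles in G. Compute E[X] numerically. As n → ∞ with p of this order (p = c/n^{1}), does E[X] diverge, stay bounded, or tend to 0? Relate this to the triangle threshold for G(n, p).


Number of potential triangles: C(42, 3) = 11480.
Each occurs with probability p³ ≈ (0.09524)³ ≈ 8.638376e-04.
By linearity: E[X] = C(42, 3)·p³ ≈ 11480 · 8.638376e-04 ≈ 9.9169.
Here α = 1, so p = 4/n is exactly at the triangle threshold p ~ 1/n. Asymptotically E[X] → c³/6 = 4³/6 = 32/3 ≈ 10.6667, a bounded constant. In this regime the triangle count is asymptotically Poisson(c³/6).

E[X] ≈ 9.9169; in regime p = Θ(1/n^{1}) E[X] stays bounded (at the triangle threshold p ~ 1/n).


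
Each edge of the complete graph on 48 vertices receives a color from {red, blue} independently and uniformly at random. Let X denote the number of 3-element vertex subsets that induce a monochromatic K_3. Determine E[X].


Let X = Σ_S X_S over the C(48, 3) = 17296 subsets S of size 3, where X_S = 1 if the K_3 on S is monochromatic.
For a fixed S, the K_3 on S has C(3, 2) = 3 edges. P[all 3 edges red] = (1/2)^3, and likewise for blue, so P[monochromatic] = 2·(1/2)^3 = 2^{1 − 3} = 1/4.
Summing: E[X] = C(48, 3) · 2^{1 − 3} = 17296 · 1/4 = 4324.
Numerically: E[X] ≈ 4324.0000.

E[X] = C(48,3)·2^(1−C(3,2)) = 4324 ≈ 4324.0000.


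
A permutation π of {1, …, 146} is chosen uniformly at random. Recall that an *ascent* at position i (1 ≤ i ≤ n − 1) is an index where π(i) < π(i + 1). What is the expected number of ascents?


Write X = Σ X_I over i = 1, …, 145, with X_I the indicator of one ascent.
There are 145 indicators.
For each fixed i, the pair (π(i), π(i+1)) is a uniformly random ordered pair of distinct values from {1, …, 146}; by symmetry P[π(i) < π(i+1)] = 1/2.
By linearity: E[X] = 145 · (1/2) = (146 − 1) · (1/2) = 145/2 ≈ 72.500.

E[X] = 145/2 = 72.500.


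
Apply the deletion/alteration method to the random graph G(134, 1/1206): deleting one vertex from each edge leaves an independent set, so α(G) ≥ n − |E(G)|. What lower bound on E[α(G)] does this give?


E[|E(G)|] = C(134, 2)·p = 8911 · (1/1206) = 133/18.
E[α(G)] ≥ n − E[|E(G)|] = 134 − 133/18 = 2279/18.
Numerically: ≈ 126.611111.
(This is only a lower bound; the true E[α(G)] may be larger.)

E[α(G)] ≥ 2279/18 ≈ 126.611111.


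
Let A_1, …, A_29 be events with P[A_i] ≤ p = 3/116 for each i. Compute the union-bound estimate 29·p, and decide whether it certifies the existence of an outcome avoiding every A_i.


Union bound: P[∪_{i=1}^{29} A_i] ≤ Σ_i P[A_i] ≤ 29·p = 29·(3/116) = 3/4.
Numerically: 3/4 ≈ 0.7500000.
Is 3/4 < 1? YES.
Since P[∪ A_i] ≤ 3/4 < 1, the complement has P[∩ A_i^c] ≥ 1 − 3/4 = 1/4 > 0, so some outcome avoids every A_i.

29·p = 3/4 ≈ 0.7500000; existence CERTIFIED by the union bound.
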